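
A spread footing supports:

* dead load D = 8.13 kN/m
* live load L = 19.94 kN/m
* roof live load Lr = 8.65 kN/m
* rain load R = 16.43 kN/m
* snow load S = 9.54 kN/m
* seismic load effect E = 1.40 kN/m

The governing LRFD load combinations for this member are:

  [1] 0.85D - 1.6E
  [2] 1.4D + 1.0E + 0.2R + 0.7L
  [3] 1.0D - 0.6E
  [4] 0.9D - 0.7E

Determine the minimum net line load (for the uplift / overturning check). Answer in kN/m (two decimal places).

[1] 0.85(8.13) - 1.6(1.40) = 6.91 - 2.24 = 4.67
[2] 1.4(8.13) + 1.0(1.40) + 0.2(16.43) + 0.7(19.94) = 11.38 + 1.40 + 3.29 + 13.96 = 30.03
[3] 1.0(8.13) - 0.6(1.40) = 8.13 - 0.84 = 7.29
[4] 0.9(8.13) - 0.7(1.40) = 7.32 - 0.98 = 6.34
Combination 1 gives the minimum: 4.67 kN/m.

4.67 kN/m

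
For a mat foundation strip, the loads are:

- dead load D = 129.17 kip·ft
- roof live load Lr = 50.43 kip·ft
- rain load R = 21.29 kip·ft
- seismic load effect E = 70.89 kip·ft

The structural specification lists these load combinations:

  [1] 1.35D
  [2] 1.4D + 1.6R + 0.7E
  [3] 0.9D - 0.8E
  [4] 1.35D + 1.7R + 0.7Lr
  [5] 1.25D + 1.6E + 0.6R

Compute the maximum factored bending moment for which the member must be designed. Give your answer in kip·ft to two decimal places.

287.66 kip·ft

[1] 1.35(129.17) = 174.38
[2] 1.4(129.17) + 1.6(21.29) + 0.7(70.89) = 264.53
[3] 0.9(129.17) - 0.8(70.89) = 116.25 - 56.71 = 59.54
[4] 1.35(129.17) + 1.7(21.29) + 0.7(50.43) = 174.38 + 36.19 + 35.30 = 245.87
[5] 1.25(129.17) + 1.6(70.89) + 0.6(21.29) = 287.66
The controlling combination is 5, giving 287.66 kip·ft.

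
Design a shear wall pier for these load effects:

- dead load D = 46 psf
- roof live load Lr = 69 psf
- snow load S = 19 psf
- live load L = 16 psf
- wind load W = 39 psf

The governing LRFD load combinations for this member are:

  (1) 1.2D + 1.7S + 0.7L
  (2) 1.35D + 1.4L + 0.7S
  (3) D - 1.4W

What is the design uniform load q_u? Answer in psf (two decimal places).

(1) 1.2(46) + 1.7(19) + 0.7(16) = 55.20 + 32.30 + 11.20 = 98.70
(2) 1.35(46) + 1.4(16) + 0.7(19) = 62.10 + 22.40 + 13.30 = 97.80
(3) 1.0(46) - 1.4(39) = 46.00 - 54.60 = -8.60
The controlling combination is 1, giving 98.70 psf.

98.70 psf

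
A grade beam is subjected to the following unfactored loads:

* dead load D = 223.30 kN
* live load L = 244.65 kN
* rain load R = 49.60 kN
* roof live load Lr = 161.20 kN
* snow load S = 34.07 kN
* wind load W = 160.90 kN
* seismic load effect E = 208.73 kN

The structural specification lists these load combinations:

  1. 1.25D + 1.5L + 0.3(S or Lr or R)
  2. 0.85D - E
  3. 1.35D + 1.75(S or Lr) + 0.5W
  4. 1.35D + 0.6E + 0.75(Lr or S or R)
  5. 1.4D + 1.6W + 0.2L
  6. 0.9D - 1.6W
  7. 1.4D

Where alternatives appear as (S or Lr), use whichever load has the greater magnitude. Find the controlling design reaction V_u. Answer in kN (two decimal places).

694.46 kN

(S or Lr or R) → Lr = 161.20 kN; (S or Lr) → Lr = 161.20 kN; (Lr or S or R) → Lr = 161.20 kN.
1. 1.25(223.30) + 1.5(244.65) + 0.3(161.20) = 694.46
2. 0.85(223.30) - 1.0(208.73) = -18.93
3. 1.35(223.30) + 1.75(161.20) + 0.5(160.90) = 664.01
4. 1.35(223.30) + 0.6(208.73) + 0.75(161.20) = 547.59
5. 1.4(223.30) + 1.6(160.90) + 0.2(244.65) = 618.99
6. 0.9(223.30) - 1.6(160.90) = -56.47
7. 1.4(223.30) = 312.62
Combination 1 governs: V_u = 694.46 kN.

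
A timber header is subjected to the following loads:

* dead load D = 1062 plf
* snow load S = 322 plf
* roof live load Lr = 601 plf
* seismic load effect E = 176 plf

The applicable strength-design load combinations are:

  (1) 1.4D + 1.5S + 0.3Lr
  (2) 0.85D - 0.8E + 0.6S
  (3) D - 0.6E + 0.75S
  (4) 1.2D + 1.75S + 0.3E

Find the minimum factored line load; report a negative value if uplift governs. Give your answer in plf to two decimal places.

955.10 plf

(1) 1.4(1062) + 1.5(322) + 0.3(601) = 2150.10
(2) 0.85(1062) - 0.8(176) + 0.6(322) = 955.10
(3) 1.0(1062) - 0.6(176) + 0.75(322) = 1197.90
(4) 1.2(1062) + 1.75(322) + 0.3(176) = 1890.70
Combination 2 gives the minimum: 955.10 plf.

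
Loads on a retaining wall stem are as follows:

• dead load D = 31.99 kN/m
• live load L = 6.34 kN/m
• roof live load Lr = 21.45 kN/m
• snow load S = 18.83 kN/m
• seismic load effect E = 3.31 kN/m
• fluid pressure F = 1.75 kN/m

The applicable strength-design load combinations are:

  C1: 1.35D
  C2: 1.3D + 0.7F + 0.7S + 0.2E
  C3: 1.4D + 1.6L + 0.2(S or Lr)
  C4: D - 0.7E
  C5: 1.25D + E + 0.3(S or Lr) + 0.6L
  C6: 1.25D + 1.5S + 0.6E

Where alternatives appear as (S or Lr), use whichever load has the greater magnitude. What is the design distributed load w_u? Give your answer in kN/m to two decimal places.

(S or Lr) → Lr = 21.45 kN/m.
C1: 1.35(31.99) = 43.19
C2: 1.3(31.99) + 0.7(1.75) + 0.7(18.83) + 0.2(3.31) = 56.66
C3: 1.4(31.99) + 1.6(6.34) + 0.2(21.45) = 59.22
C4: 1.0(31.99) - 0.7(3.31) = 29.67
C5: 1.25(31.99) + 1.0(3.31) + 0.3(21.45) + 0.6(6.34) = 53.54
C6: 1.25(31.99) + 1.5(18.83) + 0.6(3.31) = 70.22
Combination 6 governs: w_u = 70.22 kN/m.

70.22 kN/m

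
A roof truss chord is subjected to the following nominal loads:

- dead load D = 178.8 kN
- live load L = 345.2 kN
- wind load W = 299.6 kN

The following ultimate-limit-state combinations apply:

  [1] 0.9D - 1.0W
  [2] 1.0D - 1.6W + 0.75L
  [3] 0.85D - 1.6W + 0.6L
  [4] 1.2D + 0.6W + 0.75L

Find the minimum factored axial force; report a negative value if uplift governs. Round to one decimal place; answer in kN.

[1] 0.9(178.8) - 1.0(299.6) = 160.9 - 299.6 = -138.7
[2] 1.0(178.8) - 1.6(299.6) + 0.75(345.2) = 178.8 - 479.4 + 258.9 = -41.7
[3] 0.85(178.8) - 1.6(299.6) + 0.6(345.2) = 152.0 - 479.4 + 207.1 = -120.3
[4] 1.2(178.8) + 0.6(299.6) + 0.75(345.2) = 653.2
Combination 1 gives the minimum: -138.7 kN.

-138.7 kN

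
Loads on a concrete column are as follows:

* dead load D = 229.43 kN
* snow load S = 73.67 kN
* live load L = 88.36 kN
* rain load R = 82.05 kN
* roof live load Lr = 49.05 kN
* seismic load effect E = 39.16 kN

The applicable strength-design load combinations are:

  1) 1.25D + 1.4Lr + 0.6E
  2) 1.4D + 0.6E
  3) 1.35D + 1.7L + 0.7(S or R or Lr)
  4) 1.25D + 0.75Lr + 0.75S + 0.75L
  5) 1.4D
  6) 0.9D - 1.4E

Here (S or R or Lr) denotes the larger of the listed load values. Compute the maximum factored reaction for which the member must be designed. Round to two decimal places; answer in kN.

517.38 kN

(S or R or Lr) → R = 82.05 kN.
1) 1.25(229.43) + 1.4(49.05) + 0.6(39.16) = 378.95
2) 1.4(229.43) + 0.6(39.16) = 321.20 + 23.50 = 344.70
3) 1.35(229.43) + 1.7(88.36) + 0.7(82.05) = 309.73 + 150.21 + 57.44 = 517.38
4) 1.25(229.43) + 0.75(49.05) + 0.75(73.67) + 0.75(88.36) = 286.79 + 36.79 + 55.25 + 66.27 = 445.10
5) 1.4(229.43) = 321.20
6) 0.9(229.43) - 1.4(39.16) = 151.66
Maximum is from combination 3.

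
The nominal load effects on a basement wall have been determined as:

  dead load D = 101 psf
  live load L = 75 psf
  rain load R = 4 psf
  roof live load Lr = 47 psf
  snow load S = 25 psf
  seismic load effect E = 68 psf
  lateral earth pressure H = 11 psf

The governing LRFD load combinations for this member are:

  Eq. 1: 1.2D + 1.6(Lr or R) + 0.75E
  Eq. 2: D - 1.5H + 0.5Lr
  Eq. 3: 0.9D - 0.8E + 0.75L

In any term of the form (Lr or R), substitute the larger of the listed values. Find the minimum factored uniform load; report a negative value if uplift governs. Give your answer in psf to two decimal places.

(Lr or R) → Lr = 47 psf.
Eq. 1: 1.2(101) + 1.6(47) + 0.75(68) = 247.40
Eq. 2: 1.0(101) - 1.5(11) + 0.5(47) = 108.00
Eq. 3: 0.9(101) - 0.8(68) + 0.75(75) = 92.75
Combination 3 gives the minimum: 92.75 psf.

92.75 psf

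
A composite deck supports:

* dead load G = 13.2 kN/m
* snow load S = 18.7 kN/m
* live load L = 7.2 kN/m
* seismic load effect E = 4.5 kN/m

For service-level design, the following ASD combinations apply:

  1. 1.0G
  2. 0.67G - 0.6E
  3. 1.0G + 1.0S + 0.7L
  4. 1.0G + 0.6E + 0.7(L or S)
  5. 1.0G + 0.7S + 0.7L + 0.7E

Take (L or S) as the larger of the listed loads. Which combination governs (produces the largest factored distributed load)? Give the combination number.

(L or S) → S = 18.7 kN/m.
1. 1.0(13.2) = 13.2
2. 0.67(13.2) - 0.6(4.5) = 6.1
3. 1.0(13.2) + 1.0(18.7) + 0.7(7.2) = 36.9
4. 1.0(13.2) + 0.6(4.5) + 0.7(18.7) = 29.0
5. 1.0(13.2) + 0.7(18.7) + 0.7(7.2) + 0.7(4.5) = 34.5
The largest value is 36.9 kN/m from combination 3.

Combination 3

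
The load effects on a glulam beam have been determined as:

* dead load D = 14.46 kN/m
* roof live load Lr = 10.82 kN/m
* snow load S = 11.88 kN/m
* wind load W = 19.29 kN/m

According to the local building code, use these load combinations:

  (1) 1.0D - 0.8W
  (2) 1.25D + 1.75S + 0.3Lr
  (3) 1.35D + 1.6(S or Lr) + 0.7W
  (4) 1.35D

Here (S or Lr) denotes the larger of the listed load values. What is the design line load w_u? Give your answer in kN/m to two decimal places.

(S or Lr) → S = 11.88 kN/m.
(1) 1.0(14.46) - 0.8(19.29) = 14.46 - 15.43 = -0.97
(2) 1.25(14.46) + 1.75(11.88) + 0.3(10.82) = 42.11
(3) 1.35(14.46) + 1.6(11.88) + 0.7(19.29) = 19.52 + 19.01 + 13.50 = 52.03
(4) 1.35(14.46) = 19.52
The controlling combination is 3, giving 52.03 kN/m.

52.03 kN/m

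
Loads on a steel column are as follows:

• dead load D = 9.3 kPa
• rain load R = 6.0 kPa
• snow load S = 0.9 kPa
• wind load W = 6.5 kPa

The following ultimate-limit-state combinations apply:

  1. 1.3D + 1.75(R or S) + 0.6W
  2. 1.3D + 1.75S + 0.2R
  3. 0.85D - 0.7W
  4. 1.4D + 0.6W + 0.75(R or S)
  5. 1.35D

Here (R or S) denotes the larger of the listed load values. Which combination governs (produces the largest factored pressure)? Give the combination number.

Combination 1

(R or S) → R = 6.0 kPa.
1. 1.3(9.3) + 1.75(6.0) + 0.6(6.5) = 26.5
2. 1.3(9.3) + 1.75(0.9) + 0.2(6.0) = 14.9
3. 0.85(9.3) - 0.7(6.5) = 3.4
4. 1.4(9.3) + 0.6(6.5) + 0.75(6.0) = 21.4
5. 1.35(9.3) = 12.6
The largest value is 26.5 kPa from combination 1.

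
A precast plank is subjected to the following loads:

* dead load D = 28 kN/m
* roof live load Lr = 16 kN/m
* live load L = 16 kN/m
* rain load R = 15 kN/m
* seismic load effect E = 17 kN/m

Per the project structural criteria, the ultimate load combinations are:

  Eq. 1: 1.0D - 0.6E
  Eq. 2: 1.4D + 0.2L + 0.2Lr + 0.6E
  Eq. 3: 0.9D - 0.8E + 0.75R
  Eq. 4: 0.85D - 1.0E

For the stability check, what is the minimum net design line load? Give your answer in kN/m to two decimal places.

Eq. 1: 1.0(28) - 0.6(17) = 28.00 - 10.20 = 17.80
Eq. 2: 1.4(28) + 0.2(16) + 0.2(16) + 0.6(17) = 39.20 + 3.20 + 3.20 + 10.20 = 55.80
Eq. 3: 0.9(28) - 0.8(17) + 0.75(15) = 25.20 - 13.60 + 11.25 = 22.85
Eq. 4: 0.85(28) - 1.0(17) = 23.80 - 17.00 = 6.80
Combination 4 gives the minimum: 6.80 kN/m.

6.80 kN/m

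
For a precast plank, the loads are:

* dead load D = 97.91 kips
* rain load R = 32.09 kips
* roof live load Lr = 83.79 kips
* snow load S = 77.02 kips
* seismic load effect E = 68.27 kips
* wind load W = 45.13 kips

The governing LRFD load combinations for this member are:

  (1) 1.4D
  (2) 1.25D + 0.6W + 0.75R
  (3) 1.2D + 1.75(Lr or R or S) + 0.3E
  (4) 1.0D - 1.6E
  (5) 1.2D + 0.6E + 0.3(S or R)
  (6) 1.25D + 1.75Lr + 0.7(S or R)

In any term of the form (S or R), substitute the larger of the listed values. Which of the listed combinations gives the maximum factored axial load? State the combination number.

(Lr or R or S) → Lr = 83.79 kips; (S or R) → S = 77.02 kips.
(1) 1.4(97.91) = 137.07
(2) 1.25(97.91) + 0.6(45.13) + 0.75(32.09) = 173.53
(3) 1.2(97.91) + 1.75(83.79) + 0.3(68.27) = 284.61
(4) 1.0(97.91) - 1.6(68.27) = -11.32
(5) 1.2(97.91) + 0.6(68.27) + 0.3(77.02) = 181.56
(6) 1.25(97.91) + 1.75(83.79) + 0.7(77.02) = 322.93
The largest value is 322.93 kips from combination 6.

Combination 6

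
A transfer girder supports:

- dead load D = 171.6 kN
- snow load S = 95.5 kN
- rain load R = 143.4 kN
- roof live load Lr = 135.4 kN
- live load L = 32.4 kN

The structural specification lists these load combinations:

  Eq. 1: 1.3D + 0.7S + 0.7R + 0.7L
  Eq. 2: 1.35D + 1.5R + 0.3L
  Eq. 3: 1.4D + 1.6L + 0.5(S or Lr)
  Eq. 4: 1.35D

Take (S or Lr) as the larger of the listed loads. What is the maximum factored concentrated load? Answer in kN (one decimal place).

(S or Lr) → Lr = 135.4 kN.
Eq. 1: 1.3(171.6) + 0.7(95.5) + 0.7(143.4) + 0.7(32.4) = 413.0
Eq. 2: 1.35(171.6) + 1.5(143.4) + 0.3(32.4) = 231.7 + 215.1 + 9.7 = 456.5
Eq. 3: 1.4(171.6) + 1.6(32.4) + 0.5(135.4) = 359.8
Eq. 4: 1.35(171.6) = 231.7
The controlling combination is 2, giving 456.5 kN.

456.5 kN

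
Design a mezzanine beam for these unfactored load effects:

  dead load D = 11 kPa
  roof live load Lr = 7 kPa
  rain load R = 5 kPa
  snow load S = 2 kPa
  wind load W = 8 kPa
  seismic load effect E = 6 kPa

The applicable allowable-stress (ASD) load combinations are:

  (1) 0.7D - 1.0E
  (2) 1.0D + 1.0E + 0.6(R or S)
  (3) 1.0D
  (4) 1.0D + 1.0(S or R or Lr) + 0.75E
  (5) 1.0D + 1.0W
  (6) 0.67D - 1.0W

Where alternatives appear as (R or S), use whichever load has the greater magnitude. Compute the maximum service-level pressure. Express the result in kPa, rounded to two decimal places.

22.50 kPa

(R or S) → R = 5 kPa; (S or R or Lr) → Lr = 7 kPa.
(1) 0.7(11) - 1.0(6) = 7.70 - 6.00 = 1.70
(2) 1.0(11) + 1.0(6) + 0.6(5) = 11.00 + 6.00 + 3.00 = 20.00
(3) 1.0(11) = 11.00
(4) 1.0(11) + 1.0(7) + 0.75(6) = 11.00 + 7.00 + 4.50 = 22.50
(5) 1.0(11) + 1.0(8) = 11.00 + 8.00 = 19.00
(6) 0.67(11) - 1.0(8) = 7.37 - 8.00 = -0.63
Combination 4 governs: p = 22.50 kPa.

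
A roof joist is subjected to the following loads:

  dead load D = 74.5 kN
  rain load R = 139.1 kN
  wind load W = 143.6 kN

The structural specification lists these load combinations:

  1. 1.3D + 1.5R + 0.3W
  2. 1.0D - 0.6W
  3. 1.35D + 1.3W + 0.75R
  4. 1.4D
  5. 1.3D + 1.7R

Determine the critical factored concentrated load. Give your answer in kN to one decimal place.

1. 1.3(74.5) + 1.5(139.1) + 0.3(143.6) = 348.6
2. 1.0(74.5) - 0.6(143.6) = -11.7
3. 1.35(74.5) + 1.3(143.6) + 0.75(139.1) = 391.6
4. 1.4(74.5) = 104.3
5. 1.3(74.5) + 1.7(139.1) = 333.3
Maximum is from combination 3.

391.6 kN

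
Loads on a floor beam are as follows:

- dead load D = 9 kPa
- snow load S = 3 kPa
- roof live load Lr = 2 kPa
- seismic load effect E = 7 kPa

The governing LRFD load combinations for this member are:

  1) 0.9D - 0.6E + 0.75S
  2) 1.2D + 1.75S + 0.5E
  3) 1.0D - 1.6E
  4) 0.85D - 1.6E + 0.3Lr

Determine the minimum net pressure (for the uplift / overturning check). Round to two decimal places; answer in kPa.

-2.95 kPa

1) 0.9(9) - 0.6(7) + 0.75(3) = 8.10 - 4.20 + 2.25 = 6.15
2) 1.2(9) + 1.75(3) + 0.5(7) = 10.80 + 5.25 + 3.50 = 19.55
3) 1.0(9) - 1.6(7) = 9.00 - 11.20 = -2.20
4) 0.85(9) - 1.6(7) + 0.3(2) = 7.65 - 11.20 + 0.60 = -2.95
Combination 4 gives the minimum: -2.95 kPa.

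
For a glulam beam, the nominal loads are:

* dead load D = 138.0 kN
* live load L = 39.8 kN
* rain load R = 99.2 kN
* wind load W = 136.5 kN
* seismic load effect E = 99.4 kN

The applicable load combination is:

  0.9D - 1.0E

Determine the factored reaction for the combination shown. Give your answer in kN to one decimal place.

0.9(138.0) - 1.0(99.4) = 124.2 - 99.4 = 24.8
V_u = 24.8 kN.

24.8 kN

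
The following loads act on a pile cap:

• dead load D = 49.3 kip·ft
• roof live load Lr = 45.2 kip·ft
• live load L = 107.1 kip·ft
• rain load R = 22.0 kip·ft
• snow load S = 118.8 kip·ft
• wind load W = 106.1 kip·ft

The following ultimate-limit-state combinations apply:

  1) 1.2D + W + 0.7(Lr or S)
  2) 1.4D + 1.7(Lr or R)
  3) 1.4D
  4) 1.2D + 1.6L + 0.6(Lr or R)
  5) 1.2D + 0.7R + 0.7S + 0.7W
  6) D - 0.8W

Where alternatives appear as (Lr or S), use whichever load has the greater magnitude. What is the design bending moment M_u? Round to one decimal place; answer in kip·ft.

(Lr or S) → S = 118.8 kip·ft; (Lr or R) → Lr = 45.2 kip·ft.
1) 1.2(49.3) + 1.0(106.1) + 0.7(118.8) = 248.4
2) 1.4(49.3) + 1.7(45.2) = 145.9
3) 1.4(49.3) = 69.0
4) 1.2(49.3) + 1.6(107.1) + 0.6(45.2) = 257.6
5) 1.2(49.3) + 0.7(22.0) + 0.7(118.8) + 0.7(106.1) = 232.0
6) 1.0(49.3) - 0.8(106.1) = -35.6
Maximum is from combination 4.

257.6 kip·ft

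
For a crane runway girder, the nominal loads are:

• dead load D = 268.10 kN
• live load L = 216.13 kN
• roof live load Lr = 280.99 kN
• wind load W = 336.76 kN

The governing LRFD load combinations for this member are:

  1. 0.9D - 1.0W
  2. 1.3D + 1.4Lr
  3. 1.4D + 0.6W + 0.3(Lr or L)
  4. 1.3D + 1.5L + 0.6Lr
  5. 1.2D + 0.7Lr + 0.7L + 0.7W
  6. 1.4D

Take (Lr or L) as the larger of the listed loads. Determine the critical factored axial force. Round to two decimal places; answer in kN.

(Lr or L) → Lr = 280.99 kN.
1. 0.9(268.10) - 1.0(336.76) = 241.29 - 336.76 = -95.47
2. 1.3(268.10) + 1.4(280.99) = 348.53 + 393.39 = 741.92
3. 1.4(268.10) + 0.6(336.76) + 0.3(280.99) = 661.69
4. 1.3(268.10) + 1.5(216.13) + 0.6(280.99) = 348.53 + 324.20 + 168.59 = 841.32
5. 1.2(268.10) + 0.7(280.99) + 0.7(216.13) + 0.7(336.76) = 905.44
6. 1.4(268.10) = 375.34
The controlling combination is 5, giving 905.44 kN.

905.44 kN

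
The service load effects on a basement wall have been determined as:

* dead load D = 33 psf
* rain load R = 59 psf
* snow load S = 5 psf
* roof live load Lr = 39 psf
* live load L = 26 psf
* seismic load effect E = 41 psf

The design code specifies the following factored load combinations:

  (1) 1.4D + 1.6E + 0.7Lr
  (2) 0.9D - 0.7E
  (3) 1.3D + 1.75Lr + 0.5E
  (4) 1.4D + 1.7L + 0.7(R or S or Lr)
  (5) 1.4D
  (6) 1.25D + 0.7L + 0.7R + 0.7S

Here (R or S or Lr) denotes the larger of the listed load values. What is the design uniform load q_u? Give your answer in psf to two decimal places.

139.10 psf

(R or S or Lr) → R = 59 psf.
(1) 1.4(33) + 1.6(41) + 0.7(39) = 139.10
(2) 0.9(33) - 0.7(41) = 1.00
(3) 1.3(33) + 1.75(39) + 0.5(41) = 131.65
(4) 1.4(33) + 1.7(26) + 0.7(59) = 131.70
(5) 1.4(33) = 46.20
(6) 1.25(33) + 0.7(26) + 0.7(59) + 0.7(5) = 104.25
Combination 1 governs: q_u = 139.10 psf.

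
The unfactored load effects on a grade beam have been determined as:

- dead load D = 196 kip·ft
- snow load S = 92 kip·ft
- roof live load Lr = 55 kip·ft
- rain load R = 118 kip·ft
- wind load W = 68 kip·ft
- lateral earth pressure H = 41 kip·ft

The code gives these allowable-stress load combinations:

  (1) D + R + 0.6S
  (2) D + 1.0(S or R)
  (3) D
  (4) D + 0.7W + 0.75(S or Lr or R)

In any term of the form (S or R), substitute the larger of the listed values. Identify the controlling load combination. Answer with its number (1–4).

Combination 1

(S or R) → R = 118 kip·ft; (S or Lr or R) → R = 118 kip·ft.
(1) 1.0(196) + 1.0(118) + 0.6(92) = 196.0 + 118.0 + 55.2 = 369.2
(2) 1.0(196) + 1.0(118) = 196.0 + 118.0 = 314.0
(3) 1.0(196) = 196.0
(4) 1.0(196) + 0.7(68) + 0.75(118) = 196.0 + 47.6 + 88.5 = 332.1
The largest value is 369.2 kip·ft from combination 1.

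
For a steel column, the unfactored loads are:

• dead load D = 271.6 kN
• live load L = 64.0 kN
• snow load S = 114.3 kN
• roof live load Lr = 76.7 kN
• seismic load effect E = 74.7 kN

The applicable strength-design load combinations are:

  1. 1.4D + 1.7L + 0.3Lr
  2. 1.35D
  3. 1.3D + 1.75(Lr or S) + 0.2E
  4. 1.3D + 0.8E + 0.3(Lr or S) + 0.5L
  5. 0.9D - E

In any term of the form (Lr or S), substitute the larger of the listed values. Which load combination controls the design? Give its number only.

Combination 3

(Lr or S) → S = 114.3 kN.
1. 1.4(271.6) + 1.7(64.0) + 0.3(76.7) = 512.05
2. 1.35(271.6) = 366.66
3. 1.3(271.6) + 1.75(114.3) + 0.2(74.7) = 568.05
4. 1.3(271.6) + 0.8(74.7) + 0.3(114.3) + 0.5(64.0) = 479.13
5. 0.9(271.6) - 1.0(74.7) = 169.74
The largest value is 568.05 kN from combination 3.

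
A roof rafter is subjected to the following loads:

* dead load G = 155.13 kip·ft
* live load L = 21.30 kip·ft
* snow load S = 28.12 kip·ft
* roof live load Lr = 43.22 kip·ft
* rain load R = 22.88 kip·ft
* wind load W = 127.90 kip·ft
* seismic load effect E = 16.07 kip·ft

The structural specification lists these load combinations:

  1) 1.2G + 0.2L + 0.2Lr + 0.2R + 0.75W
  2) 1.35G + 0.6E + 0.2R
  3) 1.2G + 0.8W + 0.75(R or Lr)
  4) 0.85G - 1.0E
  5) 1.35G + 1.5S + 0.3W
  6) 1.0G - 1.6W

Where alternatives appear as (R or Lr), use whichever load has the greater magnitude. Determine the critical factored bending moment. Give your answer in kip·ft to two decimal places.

320.89 kip·ft

(R or Lr) → Lr = 43.22 kip·ft.
1) 1.2(155.13) + 0.2(21.30) + 0.2(43.22) + 0.2(22.88) + 0.75(127.90) = 299.56
2) 1.35(155.13) + 0.6(16.07) + 0.2(22.88) = 223.64
3) 1.2(155.13) + 0.8(127.90) + 0.75(43.22) = 320.89
4) 0.85(155.13) - 1.0(16.07) = 131.86 - 16.07 = 115.79
5) 1.35(155.13) + 1.5(28.12) + 0.3(127.90) = 209.43 + 42.18 + 38.37 = 289.98
6) 1.0(155.13) - 1.6(127.90) = 155.13 - 204.64 = -49.51
Maximum is from combination 3.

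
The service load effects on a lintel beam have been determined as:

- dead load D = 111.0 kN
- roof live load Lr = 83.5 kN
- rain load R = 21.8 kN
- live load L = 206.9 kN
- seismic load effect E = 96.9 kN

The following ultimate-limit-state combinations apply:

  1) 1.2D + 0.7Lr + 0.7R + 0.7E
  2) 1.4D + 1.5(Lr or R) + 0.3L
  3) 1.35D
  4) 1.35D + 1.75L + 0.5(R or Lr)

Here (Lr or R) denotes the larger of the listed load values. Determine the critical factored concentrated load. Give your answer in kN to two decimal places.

553.68 kN

(Lr or R) → Lr = 83.5 kN; (R or Lr) → Lr = 83.5 kN.
1) 1.2(111.0) + 0.7(83.5) + 0.7(21.8) + 0.7(96.9) = 274.74
2) 1.4(111.0) + 1.5(83.5) + 0.3(206.9) = 342.72
3) 1.35(111.0) = 149.85
4) 1.35(111.0) + 1.75(206.9) + 0.5(83.5) = 553.68
Combination 4 governs: P_u = 553.68 kN.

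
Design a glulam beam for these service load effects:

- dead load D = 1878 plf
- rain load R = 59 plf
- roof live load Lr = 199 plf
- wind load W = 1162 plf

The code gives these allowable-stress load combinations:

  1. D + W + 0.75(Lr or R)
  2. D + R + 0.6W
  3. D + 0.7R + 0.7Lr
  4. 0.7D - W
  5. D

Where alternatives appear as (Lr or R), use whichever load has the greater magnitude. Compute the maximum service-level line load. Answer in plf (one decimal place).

(Lr or R) → Lr = 199 plf.
1. 1.0(1878) + 1.0(1162) + 0.75(199) = 3189.3
2. 1.0(1878) + 1.0(59) + 0.6(1162) = 2634.2
3. 1.0(1878) + 0.7(59) + 0.7(199) = 2058.6
4. 0.7(1878) - 1.0(1162) = 152.6
5. 1.0(1878) = 1878.0
Maximum is from combination 1.

3189.3 plf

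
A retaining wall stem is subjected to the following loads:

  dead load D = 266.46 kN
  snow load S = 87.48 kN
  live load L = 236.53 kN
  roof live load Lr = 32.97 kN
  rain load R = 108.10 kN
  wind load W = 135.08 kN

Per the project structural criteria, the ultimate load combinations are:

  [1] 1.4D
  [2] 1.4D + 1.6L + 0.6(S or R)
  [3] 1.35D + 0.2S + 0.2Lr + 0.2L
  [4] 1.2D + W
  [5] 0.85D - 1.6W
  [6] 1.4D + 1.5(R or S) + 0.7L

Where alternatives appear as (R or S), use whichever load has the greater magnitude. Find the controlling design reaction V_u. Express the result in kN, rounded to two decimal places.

816.35 kN

(S or R) → R = 108.10 kN; (R or S) → R = 108.10 kN.
[1] 1.4(266.46) = 373.04
[2] 1.4(266.46) + 1.6(236.53) + 0.6(108.10) = 373.04 + 378.45 + 64.86 = 816.35
[3] 1.35(266.46) + 0.2(87.48) + 0.2(32.97) + 0.2(236.53) = 359.72 + 17.50 + 6.59 + 47.31 = 431.12
[4] 1.2(266.46) + 1.0(135.08) = 319.75 + 135.08 = 454.83
[5] 0.85(266.46) - 1.6(135.08) = 226.49 - 216.13 = 10.36
[6] 1.4(266.46) + 1.5(108.10) + 0.7(236.53) = 700.77
The controlling combination is 2, giving 816.35 kN.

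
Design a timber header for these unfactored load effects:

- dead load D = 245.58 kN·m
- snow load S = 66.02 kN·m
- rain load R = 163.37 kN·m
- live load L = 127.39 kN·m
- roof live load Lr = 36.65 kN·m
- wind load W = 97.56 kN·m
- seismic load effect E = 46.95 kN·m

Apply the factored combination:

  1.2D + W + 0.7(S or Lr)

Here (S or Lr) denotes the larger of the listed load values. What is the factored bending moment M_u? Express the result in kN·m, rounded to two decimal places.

(S or Lr) → S = 66.02 kN·m.
1.2(245.58) + 1.0(97.56) + 0.7(66.02) = 438.47
M_u = 438.47 kN·m.

438.47 kN·m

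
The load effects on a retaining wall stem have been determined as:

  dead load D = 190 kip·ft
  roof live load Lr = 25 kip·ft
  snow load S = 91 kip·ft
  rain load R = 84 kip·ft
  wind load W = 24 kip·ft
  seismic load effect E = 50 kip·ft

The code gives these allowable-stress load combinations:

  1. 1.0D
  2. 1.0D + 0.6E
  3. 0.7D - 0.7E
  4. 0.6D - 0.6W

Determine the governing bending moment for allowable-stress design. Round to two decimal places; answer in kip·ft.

220.00 kip·ft

1. 1.0(190) = 190.00
2. 1.0(190) + 0.6(50) = 190.00 + 30.00 = 220.00
3. 0.7(190) - 0.7(50) = 133.00 - 35.00 = 98.00
4. 0.6(190) - 0.6(24) = 114.00 - 14.40 = 99.60
The controlling combination is 2, giving 220.00 kip·ft.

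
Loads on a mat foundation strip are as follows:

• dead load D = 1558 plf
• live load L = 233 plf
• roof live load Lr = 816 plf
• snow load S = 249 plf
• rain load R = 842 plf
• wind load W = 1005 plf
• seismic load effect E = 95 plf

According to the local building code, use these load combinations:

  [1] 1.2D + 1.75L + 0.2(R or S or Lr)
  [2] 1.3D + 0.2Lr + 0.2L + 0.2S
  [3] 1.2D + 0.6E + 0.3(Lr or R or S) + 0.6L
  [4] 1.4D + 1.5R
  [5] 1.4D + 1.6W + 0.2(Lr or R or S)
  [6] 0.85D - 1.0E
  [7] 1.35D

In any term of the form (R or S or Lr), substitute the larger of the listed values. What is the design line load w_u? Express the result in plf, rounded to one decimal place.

3957.6 plf

(R or S or Lr) → R = 842 plf; (Lr or R or S) → R = 842 plf.
[1] 1.2(1558) + 1.75(233) + 0.2(842) = 2445.8
[2] 1.3(1558) + 0.2(816) + 0.2(233) + 0.2(249) = 2285.0
[3] 1.2(1558) + 0.6(95) + 0.3(842) + 0.6(233) = 2319.0
[4] 1.4(1558) + 1.5(842) = 3444.2
[5] 1.4(1558) + 1.6(1005) + 0.2(842) = 3957.6
[6] 0.85(1558) - 1.0(95) = 1229.3
[7] 1.35(1558) = 2103.3
The controlling combination is 5, giving 3957.6 plf.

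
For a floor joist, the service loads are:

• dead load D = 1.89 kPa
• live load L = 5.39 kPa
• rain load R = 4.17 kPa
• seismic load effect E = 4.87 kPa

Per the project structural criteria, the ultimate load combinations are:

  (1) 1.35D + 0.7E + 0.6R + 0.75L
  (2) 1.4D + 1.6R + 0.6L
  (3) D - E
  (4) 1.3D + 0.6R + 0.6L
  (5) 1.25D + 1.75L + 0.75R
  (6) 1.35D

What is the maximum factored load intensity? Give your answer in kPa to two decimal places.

14.92 kPa

(1) 1.35(1.89) + 0.7(4.87) + 0.6(4.17) + 0.75(5.39) = 12.51
(2) 1.4(1.89) + 1.6(4.17) + 0.6(5.39) = 2.65 + 6.67 + 3.23 = 12.55
(3) 1.0(1.89) - 1.0(4.87) = 1.89 - 4.87 = -2.98
(4) 1.3(1.89) + 0.6(4.17) + 0.6(5.39) = 2.46 + 2.50 + 3.23 = 8.19
(5) 1.25(1.89) + 1.75(5.39) + 0.75(4.17) = 2.36 + 9.43 + 3.13 = 14.92
(6) 1.35(1.89) = 2.55
The controlling combination is 5, giving 14.92 kPa.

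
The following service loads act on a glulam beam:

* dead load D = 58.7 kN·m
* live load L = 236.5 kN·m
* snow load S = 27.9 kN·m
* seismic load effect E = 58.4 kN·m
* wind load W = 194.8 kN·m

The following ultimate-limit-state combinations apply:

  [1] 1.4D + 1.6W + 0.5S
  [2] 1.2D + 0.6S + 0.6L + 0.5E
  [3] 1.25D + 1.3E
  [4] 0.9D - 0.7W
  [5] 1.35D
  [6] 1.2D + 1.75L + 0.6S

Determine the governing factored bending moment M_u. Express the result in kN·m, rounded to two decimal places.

501.06 kN·m

[1] 1.4(58.7) + 1.6(194.8) + 0.5(27.9) = 82.18 + 311.68 + 13.95 = 407.81
[2] 1.2(58.7) + 0.6(27.9) + 0.6(236.5) + 0.5(58.4) = 70.44 + 16.74 + 141.90 + 29.20 = 258.28
[3] 1.25(58.7) + 1.3(58.4) = 73.38 + 75.92 = 149.30
[4] 0.9(58.7) - 0.7(194.8) = 52.83 - 136.36 = -83.53
[5] 1.35(58.7) = 79.25
[6] 1.2(58.7) + 1.75(236.5) + 0.6(27.9) = 70.44 + 413.88 + 16.74 = 501.06
The controlling combination is 6, giving 501.06 kN·m.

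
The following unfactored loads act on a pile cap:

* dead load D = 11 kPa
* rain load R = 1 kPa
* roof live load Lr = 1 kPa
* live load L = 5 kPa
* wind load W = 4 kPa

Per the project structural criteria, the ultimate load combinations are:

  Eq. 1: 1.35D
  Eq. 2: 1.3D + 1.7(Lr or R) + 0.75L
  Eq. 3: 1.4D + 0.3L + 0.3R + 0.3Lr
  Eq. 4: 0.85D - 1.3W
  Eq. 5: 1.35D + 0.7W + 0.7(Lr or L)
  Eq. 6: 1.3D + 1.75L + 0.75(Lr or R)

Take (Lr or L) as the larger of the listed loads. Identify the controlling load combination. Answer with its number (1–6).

Combination 6

(Lr or R) → Lr = 1 kPa; (Lr or L) → L = 5 kPa.
Eq. 1: 1.35(11) = 14.9
Eq. 2: 1.3(11) + 1.7(1) + 0.75(5) = 14.3 + 1.7 + 3.8 = 19.8
Eq. 3: 1.4(11) + 0.3(5) + 0.3(1) + 0.3(1) = 15.4 + 1.5 + 0.3 + 0.3 = 17.5
Eq. 4: 0.85(11) - 1.3(4) = 9.4 - 5.2 = 4.2
Eq. 5: 1.35(11) + 0.7(4) + 0.7(5) = 14.9 + 2.8 + 3.5 = 21.2
Eq. 6: 1.3(11) + 1.75(5) + 0.75(1) = 23.8
The largest value is 23.8 kPa from combination 6.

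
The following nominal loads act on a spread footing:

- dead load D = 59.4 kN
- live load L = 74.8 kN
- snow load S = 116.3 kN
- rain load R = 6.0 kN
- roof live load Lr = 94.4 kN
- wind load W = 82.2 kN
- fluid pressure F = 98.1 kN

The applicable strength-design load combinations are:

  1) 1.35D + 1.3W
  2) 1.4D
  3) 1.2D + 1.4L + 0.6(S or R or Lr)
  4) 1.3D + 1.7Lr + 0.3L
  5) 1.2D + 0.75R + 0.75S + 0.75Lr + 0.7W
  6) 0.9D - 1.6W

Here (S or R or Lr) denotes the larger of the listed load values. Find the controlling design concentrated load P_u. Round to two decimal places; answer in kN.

(S or R or Lr) → S = 116.3 kN.
1) 1.35(59.4) + 1.3(82.2) = 80.19 + 106.86 = 187.05
2) 1.4(59.4) = 83.16
3) 1.2(59.4) + 1.4(74.8) + 0.6(116.3) = 71.28 + 104.72 + 69.78 = 245.78
4) 1.3(59.4) + 1.7(94.4) + 0.3(74.8) = 77.22 + 160.48 + 22.44 = 260.14
5) 1.2(59.4) + 0.75(6.0) + 0.75(116.3) + 0.75(94.4) + 0.7(82.2) = 71.28 + 4.50 + 87.23 + 70.80 + 57.54 = 291.35
6) 0.9(59.4) - 1.6(82.2) = 53.46 - 131.52 = -78.06
Maximum is from combination 5.

291.35 kN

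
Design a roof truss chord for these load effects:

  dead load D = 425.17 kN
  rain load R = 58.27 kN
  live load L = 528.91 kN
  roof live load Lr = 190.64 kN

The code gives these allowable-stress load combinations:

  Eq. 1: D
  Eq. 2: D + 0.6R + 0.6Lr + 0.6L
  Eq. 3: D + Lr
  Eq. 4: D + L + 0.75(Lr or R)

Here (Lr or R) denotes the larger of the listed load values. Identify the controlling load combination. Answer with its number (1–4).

Combination 4

(Lr or R) → Lr = 190.64 kN.
Eq. 1: 1.0(425.17) = 425.17
Eq. 2: 1.0(425.17) + 0.6(58.27) + 0.6(190.64) + 0.6(528.91) = 425.17 + 34.96 + 114.38 + 317.35 = 891.86
Eq. 3: 1.0(425.17) + 1.0(190.64) = 425.17 + 190.64 = 615.81
Eq. 4: 1.0(425.17) + 1.0(528.91) + 0.75(190.64) = 425.17 + 528.91 + 142.98 = 1097.06
The largest value is 1097.06 kN from combination 4.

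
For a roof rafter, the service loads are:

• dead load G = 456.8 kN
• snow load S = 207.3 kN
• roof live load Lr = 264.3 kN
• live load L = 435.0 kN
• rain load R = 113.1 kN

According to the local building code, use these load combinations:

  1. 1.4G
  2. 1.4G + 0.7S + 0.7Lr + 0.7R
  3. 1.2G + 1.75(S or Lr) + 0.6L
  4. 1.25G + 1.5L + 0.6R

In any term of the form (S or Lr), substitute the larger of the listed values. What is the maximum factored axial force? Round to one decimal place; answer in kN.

1291.4 kN

(S or Lr) → Lr = 264.3 kN.
1. 1.4(456.8) = 639.5
2. 1.4(456.8) + 0.7(207.3) + 0.7(264.3) + 0.7(113.1) = 639.5 + 145.1 + 185.0 + 79.2 = 1048.8
3. 1.2(456.8) + 1.75(264.3) + 0.6(435.0) = 548.2 + 462.5 + 261.0 = 1271.7
4. 1.25(456.8) + 1.5(435.0) + 0.6(113.1) = 571.0 + 652.5 + 67.9 = 1291.4
The controlling combination is 4, giving 1291.4 kN.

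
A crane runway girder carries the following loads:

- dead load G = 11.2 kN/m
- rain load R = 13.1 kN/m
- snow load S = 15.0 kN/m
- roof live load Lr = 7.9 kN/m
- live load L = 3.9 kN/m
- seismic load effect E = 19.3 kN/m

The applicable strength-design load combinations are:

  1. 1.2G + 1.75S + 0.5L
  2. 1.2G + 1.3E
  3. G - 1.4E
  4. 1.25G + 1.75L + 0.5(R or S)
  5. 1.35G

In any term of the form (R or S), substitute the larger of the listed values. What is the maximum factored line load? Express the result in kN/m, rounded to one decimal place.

41.6 kN/m

(R or S) → S = 15.0 kN/m.
1. 1.2(11.2) + 1.75(15.0) + 0.5(3.9) = 41.6
2. 1.2(11.2) + 1.3(19.3) = 38.5
3. 1.0(11.2) - 1.4(19.3) = -15.8
4. 1.25(11.2) + 1.75(3.9) + 0.5(15.0) = 28.3
5. 1.35(11.2) = 15.1
The controlling combination is 1, giving 41.6 kN/m.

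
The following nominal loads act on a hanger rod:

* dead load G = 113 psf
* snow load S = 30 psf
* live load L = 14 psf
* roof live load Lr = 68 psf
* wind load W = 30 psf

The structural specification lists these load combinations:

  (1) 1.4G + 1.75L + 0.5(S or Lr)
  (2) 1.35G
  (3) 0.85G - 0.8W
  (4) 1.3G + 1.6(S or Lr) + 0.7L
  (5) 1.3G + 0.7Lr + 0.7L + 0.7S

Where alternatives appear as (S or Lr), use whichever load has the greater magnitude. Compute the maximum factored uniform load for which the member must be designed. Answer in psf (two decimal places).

265.50 psf

(S or Lr) → Lr = 68 psf.
(1) 1.4(113) + 1.75(14) + 0.5(68) = 216.70
(2) 1.35(113) = 152.55
(3) 0.85(113) - 0.8(30) = 72.05
(4) 1.3(113) + 1.6(68) + 0.7(14) = 265.50
(5) 1.3(113) + 0.7(68) + 0.7(14) + 0.7(30) = 225.30
Maximum is from combination 4.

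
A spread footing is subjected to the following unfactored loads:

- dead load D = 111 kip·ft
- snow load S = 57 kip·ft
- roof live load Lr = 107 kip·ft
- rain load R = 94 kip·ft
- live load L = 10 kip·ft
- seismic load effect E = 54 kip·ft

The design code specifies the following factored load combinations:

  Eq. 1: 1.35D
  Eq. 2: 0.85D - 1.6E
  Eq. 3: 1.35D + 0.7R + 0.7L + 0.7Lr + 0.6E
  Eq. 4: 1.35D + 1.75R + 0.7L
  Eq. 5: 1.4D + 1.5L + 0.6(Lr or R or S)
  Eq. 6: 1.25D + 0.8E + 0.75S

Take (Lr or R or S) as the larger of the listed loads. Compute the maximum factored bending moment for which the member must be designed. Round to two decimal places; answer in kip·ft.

329.95 kip·ft

(Lr or R or S) → Lr = 107 kip·ft.
Eq. 1: 1.35(111) = 149.85
Eq. 2: 0.85(111) - 1.6(54) = 7.95
Eq. 3: 1.35(111) + 0.7(94) + 0.7(10) + 0.7(107) + 0.6(54) = 329.95
Eq. 4: 1.35(111) + 1.75(94) + 0.7(10) = 321.35
Eq. 5: 1.4(111) + 1.5(10) + 0.6(107) = 234.60
Eq. 6: 1.25(111) + 0.8(54) + 0.75(57) = 224.70
The controlling combination is 3, giving 329.95 kip·ft.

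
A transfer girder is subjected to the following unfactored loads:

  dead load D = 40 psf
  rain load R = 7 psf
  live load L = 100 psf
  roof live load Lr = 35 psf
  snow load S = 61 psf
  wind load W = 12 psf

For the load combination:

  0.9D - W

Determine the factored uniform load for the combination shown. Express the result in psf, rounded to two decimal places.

24.00 psf

0.9(40) - 1.0(12) = 36.00 - 12.00 = 24.00
q_u = 24.00 psf.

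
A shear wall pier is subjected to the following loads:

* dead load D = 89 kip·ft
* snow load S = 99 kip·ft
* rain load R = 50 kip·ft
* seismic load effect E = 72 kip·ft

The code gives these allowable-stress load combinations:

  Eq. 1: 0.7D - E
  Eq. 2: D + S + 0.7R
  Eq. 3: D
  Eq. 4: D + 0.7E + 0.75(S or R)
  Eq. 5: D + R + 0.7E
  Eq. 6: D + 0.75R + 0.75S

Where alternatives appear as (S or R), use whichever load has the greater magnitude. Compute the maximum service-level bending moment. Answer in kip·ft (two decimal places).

223.00 kip·ft

(S or R) → S = 99 kip·ft.
Eq. 1: 0.7(89) - 1.0(72) = 62.30 - 72.00 = -9.70
Eq. 2: 1.0(89) + 1.0(99) + 0.7(50) = 89.00 + 99.00 + 35.00 = 223.00
Eq. 3: 1.0(89) = 89.00
Eq. 4: 1.0(89) + 0.7(72) + 0.75(99) = 89.00 + 50.40 + 74.25 = 213.65
Eq. 5: 1.0(89) + 1.0(50) + 0.7(72) = 89.00 + 50.00 + 50.40 = 189.40
Eq. 6: 1.0(89) + 0.75(50) + 0.75(99) = 89.00 + 37.50 + 74.25 = 200.75
The controlling combination is 2, giving 223.00 kip·ft.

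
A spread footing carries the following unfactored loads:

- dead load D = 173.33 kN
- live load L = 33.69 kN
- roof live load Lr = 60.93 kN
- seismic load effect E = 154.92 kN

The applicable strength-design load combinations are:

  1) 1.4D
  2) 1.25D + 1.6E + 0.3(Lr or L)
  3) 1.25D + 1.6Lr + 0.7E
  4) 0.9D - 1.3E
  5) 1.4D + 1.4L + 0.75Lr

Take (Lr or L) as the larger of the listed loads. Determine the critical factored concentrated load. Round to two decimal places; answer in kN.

482.81 kN

(Lr or L) → Lr = 60.93 kN.
1) 1.4(173.33) = 242.66
2) 1.25(173.33) + 1.6(154.92) + 0.3(60.93) = 482.81
3) 1.25(173.33) + 1.6(60.93) + 0.7(154.92) = 422.59
4) 0.9(173.33) - 1.3(154.92) = -45.40
5) 1.4(173.33) + 1.4(33.69) + 0.75(60.93) = 335.53
Combination 2 governs: P_u = 482.81 kN.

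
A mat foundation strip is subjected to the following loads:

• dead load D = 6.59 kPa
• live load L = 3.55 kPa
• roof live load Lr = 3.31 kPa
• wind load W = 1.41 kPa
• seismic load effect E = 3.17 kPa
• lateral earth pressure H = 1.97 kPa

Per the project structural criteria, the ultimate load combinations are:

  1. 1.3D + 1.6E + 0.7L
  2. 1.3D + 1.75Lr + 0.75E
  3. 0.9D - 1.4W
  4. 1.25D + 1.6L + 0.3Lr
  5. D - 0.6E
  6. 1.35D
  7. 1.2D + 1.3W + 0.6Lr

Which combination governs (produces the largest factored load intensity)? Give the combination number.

Combination 2

1. 1.3(6.59) + 1.6(3.17) + 0.7(3.55) = 16.12
2. 1.3(6.59) + 1.75(3.31) + 0.75(3.17) = 8.57 + 5.79 + 2.38 = 16.74
3. 0.9(6.59) - 1.4(1.41) = 5.93 - 1.97 = 3.96
4. 1.25(6.59) + 1.6(3.55) + 0.3(3.31) = 8.24 + 5.68 + 0.99 = 14.91
5. 1.0(6.59) - 0.6(3.17) = 6.59 - 1.90 = 4.69
6. 1.35(6.59) = 8.90
7. 1.2(6.59) + 1.3(1.41) + 0.6(3.31) = 7.91 + 1.83 + 1.99 = 11.73
The largest value is 16.74 kPa from combination 2.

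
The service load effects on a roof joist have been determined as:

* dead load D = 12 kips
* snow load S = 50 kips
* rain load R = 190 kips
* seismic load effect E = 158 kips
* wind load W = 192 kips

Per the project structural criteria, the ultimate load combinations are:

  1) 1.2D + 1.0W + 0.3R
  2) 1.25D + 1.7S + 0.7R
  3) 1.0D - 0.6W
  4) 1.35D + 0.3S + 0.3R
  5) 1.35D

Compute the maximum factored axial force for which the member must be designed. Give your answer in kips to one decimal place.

263.4 kips

1) 1.2(12) + 1.0(192) + 0.3(190) = 263.4
2) 1.25(12) + 1.7(50) + 0.7(190) = 233.0
3) 1.0(12) - 0.6(192) = -103.2
4) 1.35(12) + 0.3(50) + 0.3(190) = 88.2
5) 1.35(12) = 16.2
Combination 1 governs: P_u = 263.4 kips.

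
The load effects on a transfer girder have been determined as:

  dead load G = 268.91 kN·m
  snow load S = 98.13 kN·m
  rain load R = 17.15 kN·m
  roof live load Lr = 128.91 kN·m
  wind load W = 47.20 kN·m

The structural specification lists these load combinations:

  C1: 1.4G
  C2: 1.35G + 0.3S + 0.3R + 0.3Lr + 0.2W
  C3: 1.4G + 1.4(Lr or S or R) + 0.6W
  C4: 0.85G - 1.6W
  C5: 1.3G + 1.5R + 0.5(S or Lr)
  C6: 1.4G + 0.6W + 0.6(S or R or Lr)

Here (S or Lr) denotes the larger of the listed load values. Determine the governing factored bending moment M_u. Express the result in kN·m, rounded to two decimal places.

(Lr or S or R) → Lr = 128.91 kN·m; (S or Lr) → Lr = 128.91 kN·m; (S or R or Lr) → Lr = 128.91 kN·m.
C1: 1.4(268.91) = 376.47
C2: 1.35(268.91) + 0.3(98.13) + 0.3(17.15) + 0.3(128.91) + 0.2(47.20) = 445.73
C3: 1.4(268.91) + 1.4(128.91) + 0.6(47.20) = 585.27
C4: 0.85(268.91) - 1.6(47.20) = 153.05
C5: 1.3(268.91) + 1.5(17.15) + 0.5(128.91) = 439.76
C6: 1.4(268.91) + 0.6(47.20) + 0.6(128.91) = 482.14
Maximum is from combination 3.

585.27 kN·m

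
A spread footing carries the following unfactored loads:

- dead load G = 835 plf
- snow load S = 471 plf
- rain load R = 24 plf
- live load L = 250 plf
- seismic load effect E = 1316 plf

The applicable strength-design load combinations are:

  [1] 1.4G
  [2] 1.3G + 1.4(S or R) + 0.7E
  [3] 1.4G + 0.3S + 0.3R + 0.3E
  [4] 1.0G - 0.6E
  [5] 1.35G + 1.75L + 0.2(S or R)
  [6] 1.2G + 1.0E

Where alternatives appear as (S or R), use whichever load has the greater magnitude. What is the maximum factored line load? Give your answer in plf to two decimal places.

2666.10 plf

(S or R) → S = 471 plf.
[1] 1.4(835) = 1169.00
[2] 1.3(835) + 1.4(471) + 0.7(1316) = 1085.50 + 659.40 + 921.20 = 2666.10
[3] 1.4(835) + 0.3(471) + 0.3(24) + 0.3(1316) = 1169.00 + 141.30 + 7.20 + 394.80 = 1712.30
[4] 1.0(835) - 0.6(1316) = 835.00 - 789.60 = 45.40
[5] 1.35(835) + 1.75(250) + 0.2(471) = 1127.25 + 437.50 + 94.20 = 1658.95
[6] 1.2(835) + 1.0(1316) = 1002.00 + 1316.00 = 2318.00
Combination 2 governs: w_u = 2666.10 plf.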